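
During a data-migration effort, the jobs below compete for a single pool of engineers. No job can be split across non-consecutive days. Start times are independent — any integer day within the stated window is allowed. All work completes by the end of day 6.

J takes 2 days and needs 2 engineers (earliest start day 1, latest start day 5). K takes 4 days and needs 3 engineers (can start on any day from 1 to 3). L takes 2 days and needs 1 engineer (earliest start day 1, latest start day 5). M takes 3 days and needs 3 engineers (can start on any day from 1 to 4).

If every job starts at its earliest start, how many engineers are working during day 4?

3

At early start, day 4 has: K.
Demand: 3 = 3.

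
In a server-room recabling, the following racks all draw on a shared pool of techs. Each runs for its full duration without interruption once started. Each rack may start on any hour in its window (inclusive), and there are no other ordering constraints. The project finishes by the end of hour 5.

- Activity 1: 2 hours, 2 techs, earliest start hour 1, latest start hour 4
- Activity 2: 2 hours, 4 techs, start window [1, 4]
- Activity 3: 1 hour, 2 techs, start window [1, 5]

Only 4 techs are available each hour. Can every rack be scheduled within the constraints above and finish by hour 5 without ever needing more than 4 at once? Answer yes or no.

yes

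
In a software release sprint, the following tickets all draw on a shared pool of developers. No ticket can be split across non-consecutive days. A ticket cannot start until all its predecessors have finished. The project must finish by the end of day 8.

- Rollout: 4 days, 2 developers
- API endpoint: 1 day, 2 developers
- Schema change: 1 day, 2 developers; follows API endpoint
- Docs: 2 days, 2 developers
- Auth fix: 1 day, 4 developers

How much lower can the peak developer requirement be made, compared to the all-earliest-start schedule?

Early-start peak: d1:10  d2:6  d3:2  d4:2  d5:0  d6:0  d7:0  d8:0 ⇒ 10.
Leveled (Rollout@1, API endpoint@1, Schema change@2, Docs@3, Auth fix@5): d1:4  d2:4  d3:4  d4:4  d5:4  d6:0  d7:0  d8:0 ⇒ 4.
Reduction 10 − 4 = 6.

6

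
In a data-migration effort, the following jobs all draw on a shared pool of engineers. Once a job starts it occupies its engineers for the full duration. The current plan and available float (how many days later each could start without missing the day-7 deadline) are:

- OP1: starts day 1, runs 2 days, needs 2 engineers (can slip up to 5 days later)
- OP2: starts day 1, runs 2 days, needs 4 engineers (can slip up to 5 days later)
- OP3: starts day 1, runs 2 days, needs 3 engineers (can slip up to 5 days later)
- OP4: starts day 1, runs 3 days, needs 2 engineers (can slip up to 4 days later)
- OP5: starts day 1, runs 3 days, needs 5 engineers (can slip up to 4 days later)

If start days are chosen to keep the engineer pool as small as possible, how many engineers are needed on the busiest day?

Early-start (OP1@1, OP2@1, OP3@1, OP4@1, OP5@1) gives peak 16: d1:16  d2:16  d3:7  d4:0  d5:0  d6:0  d7:0.
Shift OP3→3, OP4→3, OP5→5.
Schedule OP1@1, OP2@1, OP3@3, OP4@3, OP5@5: d1:6  d2:6  d3:5  d4:5  d5:7  d6:5  d7:5 — peak 7.

7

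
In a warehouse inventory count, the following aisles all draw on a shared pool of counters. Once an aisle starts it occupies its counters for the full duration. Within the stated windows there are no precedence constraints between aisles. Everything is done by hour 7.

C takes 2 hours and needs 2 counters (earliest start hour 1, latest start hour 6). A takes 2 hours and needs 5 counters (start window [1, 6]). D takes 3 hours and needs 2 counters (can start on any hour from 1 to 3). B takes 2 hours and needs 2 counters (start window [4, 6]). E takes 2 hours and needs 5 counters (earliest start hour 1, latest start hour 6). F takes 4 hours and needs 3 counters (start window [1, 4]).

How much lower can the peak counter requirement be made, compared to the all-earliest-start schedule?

Early-start peak: h1:17  h2:17  h3:5  h4:5  h5:2  h6:0  h7:0 ⇒ 17.
Leveled (C@1, A@1, D@3, B@4, E@6, F@3): h1:7  h2:7  h3:5  h4:7  h5:7  h6:8  h7:5 ⇒ 8.
Reduction 17 − 8 = 9.

9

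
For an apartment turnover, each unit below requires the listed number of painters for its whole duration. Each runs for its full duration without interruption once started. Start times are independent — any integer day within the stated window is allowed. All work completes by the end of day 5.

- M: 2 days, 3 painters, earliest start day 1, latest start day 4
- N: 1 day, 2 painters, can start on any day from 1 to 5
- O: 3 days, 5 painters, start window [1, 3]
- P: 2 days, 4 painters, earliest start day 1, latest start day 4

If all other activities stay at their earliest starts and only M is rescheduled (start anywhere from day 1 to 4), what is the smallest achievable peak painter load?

M@1: d1:14  d2:12  d3:5  d4:0  d5:0 → peak 14
M@2: d1:11  d2:12  d3:8  d4:0  d5:0 → peak 12
M@3: d1:11  d2:9  d3:8  d4:3  d5:0 → peak 11
M@4: d1:11  d2:9  d3:5  d4:3  d5:3 → peak 11
Best is M@3, peak 11.

11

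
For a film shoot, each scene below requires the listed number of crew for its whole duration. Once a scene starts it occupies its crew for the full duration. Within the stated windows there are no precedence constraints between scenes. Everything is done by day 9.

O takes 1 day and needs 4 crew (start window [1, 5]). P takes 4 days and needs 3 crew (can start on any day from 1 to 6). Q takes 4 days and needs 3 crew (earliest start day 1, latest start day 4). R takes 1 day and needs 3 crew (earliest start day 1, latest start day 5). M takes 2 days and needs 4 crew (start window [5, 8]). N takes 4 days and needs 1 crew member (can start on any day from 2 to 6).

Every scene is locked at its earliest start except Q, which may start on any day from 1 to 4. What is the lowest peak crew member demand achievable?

Q@1: d1:13  d2:7  d3:7  d4:7  d5:5  d6:4  d7:0  d8:0  d9:0 → peak 13
Q@2: d1:10  d2:7  d3:7  d4:7  d5:8  d6:4  d7:0  d8:0  d9:0 → peak 10
Q@3: d1:10  d2:4  d3:7  d4:7  d5:8  d6:7  d7:0  d8:0  d9:0 → peak 10
Q@4: d1:10  d2:4  d3:4  d4:7  d5:8  d6:7  d7:3  d8:0  d9:0 → peak 10
Best is Q@2, peak 10.

10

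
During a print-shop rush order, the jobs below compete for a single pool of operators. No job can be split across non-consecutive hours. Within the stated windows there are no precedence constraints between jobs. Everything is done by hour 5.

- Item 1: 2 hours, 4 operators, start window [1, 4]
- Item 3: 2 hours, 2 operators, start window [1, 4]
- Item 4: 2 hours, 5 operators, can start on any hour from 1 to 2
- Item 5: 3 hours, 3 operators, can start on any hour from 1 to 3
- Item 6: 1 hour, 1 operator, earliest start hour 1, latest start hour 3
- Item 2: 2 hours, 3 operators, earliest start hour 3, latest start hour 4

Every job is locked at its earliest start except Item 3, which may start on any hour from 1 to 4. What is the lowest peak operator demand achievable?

Item 3@1: h1:15  h2:14  h3:6  h4:3  h5:0 → peak 15
Item 3@2: h1:13  h2:14  h3:8  h4:3  h5:0 → peak 14
Item 3@3: h1:13  h2:12  h3:8  h4:5  h5:0 → peak 13
Item 3@4: h1:13  h2:12  h3:6  h4:5  h5:2 → peak 13
Best is Item 3@3, peak 13.

13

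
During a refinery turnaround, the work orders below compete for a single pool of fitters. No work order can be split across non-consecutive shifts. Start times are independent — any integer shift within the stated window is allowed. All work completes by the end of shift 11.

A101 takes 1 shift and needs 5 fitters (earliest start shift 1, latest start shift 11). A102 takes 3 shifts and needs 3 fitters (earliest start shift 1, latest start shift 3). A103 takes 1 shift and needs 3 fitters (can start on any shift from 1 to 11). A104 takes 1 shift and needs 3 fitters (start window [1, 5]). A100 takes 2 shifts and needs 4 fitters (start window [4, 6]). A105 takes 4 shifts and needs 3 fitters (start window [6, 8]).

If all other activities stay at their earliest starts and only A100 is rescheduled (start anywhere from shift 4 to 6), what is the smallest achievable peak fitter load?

14

A100@4: s1:14  s2:3  s3:3  s4:4  s5:4  s6:3  s7:3  s8:3  s9:3  s10:0  s11:0 → peak 14
A100@5: s1:14  s2:3  s3:3  s4:0  s5:4  s6:7  s7:3  s8:3  s9:3  s10:0  s11:0 → peak 14
A100@6: s1:14  s2:3  s3:3  s4:0  s5:0  s6:7  s7:7  s8:3  s9:3  s10:0  s11:0 → peak 14
Best is A100@4, peak 14.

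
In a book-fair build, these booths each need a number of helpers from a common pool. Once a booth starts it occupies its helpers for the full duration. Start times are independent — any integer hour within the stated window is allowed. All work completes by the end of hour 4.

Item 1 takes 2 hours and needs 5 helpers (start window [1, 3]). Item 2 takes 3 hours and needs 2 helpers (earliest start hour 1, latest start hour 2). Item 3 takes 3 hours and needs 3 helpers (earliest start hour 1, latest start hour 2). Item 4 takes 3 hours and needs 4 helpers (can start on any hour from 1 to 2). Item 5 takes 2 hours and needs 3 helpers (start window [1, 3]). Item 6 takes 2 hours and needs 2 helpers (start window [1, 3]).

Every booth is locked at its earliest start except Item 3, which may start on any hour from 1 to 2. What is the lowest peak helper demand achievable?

19

Item 3@1: h1:19  h2:19  h3:9  h4:0 → peak 19
Item 3@2: h1:16  h2:19  h3:9  h4:3 → peak 19
Best is Item 3@1, peak 19.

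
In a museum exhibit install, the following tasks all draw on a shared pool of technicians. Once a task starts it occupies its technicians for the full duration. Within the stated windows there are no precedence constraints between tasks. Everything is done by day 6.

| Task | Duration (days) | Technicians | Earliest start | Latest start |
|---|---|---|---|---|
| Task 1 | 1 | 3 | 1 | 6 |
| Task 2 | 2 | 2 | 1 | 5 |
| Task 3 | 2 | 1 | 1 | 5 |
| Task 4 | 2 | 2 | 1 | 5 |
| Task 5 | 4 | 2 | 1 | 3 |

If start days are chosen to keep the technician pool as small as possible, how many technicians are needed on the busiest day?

4

Early-start (Task 1@1, Task 2@1, Task 3@1, Task 4@1, Task 5@1) gives peak 10: d1:10  d2:7  d3:2  d4:2  d5:0  d6:0.
Shift Task 2→2, Task 4→4, Task 5→3.
Schedule Task 1@1, Task 2@2, Task 3@1, Task 4@4, Task 5@3: d1:4  d2:3  d3:4  d4:4  d5:4  d6:2 — peak 4.
Total technician-days = 21 over 6 days ⇒ peak ≥ ⌈21/6⌉ = 4, so 4 is optimal.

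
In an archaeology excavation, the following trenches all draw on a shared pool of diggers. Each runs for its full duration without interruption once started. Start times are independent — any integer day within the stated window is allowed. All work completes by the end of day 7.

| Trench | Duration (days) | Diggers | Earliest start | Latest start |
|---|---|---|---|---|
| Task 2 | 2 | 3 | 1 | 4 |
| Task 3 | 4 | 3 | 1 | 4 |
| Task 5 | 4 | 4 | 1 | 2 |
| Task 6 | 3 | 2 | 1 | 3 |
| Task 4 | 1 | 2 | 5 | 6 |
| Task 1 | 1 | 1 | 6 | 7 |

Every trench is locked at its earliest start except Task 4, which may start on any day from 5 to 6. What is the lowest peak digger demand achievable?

Task 4@5: d1:12  d2:12  d3:9  d4:7  d5:2  d6:1  d7:0 → peak 12
Task 4@6: d1:12  d2:12  d3:9  d4:7  d5:0  d6:3  d7:0 → peak 12
Best is Task 4@5, peak 12.

12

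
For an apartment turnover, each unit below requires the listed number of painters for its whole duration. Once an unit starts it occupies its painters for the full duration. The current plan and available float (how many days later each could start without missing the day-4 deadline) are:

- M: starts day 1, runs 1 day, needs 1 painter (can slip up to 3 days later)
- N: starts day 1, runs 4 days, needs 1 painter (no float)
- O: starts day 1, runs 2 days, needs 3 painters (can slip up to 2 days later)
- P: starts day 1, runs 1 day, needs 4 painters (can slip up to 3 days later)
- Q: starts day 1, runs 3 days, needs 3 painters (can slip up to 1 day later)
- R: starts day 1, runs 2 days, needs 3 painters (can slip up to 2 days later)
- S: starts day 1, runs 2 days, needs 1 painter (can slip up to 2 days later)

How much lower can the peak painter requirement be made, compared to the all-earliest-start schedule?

Early-start peak: d1:16  d2:11  d3:4  d4:1 ⇒ 16.
Leveled (M@1, N@1, O@1, P@4, Q@1, R@3, S@2): d1:8  d2:8  d3:8  d4:8 ⇒ 8.
Reduction 16 − 8 = 8.

8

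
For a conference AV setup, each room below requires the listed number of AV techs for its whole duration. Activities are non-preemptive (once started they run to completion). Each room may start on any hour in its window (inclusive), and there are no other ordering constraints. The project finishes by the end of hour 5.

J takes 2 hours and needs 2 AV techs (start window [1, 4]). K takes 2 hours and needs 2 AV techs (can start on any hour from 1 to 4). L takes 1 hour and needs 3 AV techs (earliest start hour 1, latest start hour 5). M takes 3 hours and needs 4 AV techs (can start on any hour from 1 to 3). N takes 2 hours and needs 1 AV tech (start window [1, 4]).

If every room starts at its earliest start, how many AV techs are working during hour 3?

At early start, hour 3 has: M.
Demand: 4 = 4.

4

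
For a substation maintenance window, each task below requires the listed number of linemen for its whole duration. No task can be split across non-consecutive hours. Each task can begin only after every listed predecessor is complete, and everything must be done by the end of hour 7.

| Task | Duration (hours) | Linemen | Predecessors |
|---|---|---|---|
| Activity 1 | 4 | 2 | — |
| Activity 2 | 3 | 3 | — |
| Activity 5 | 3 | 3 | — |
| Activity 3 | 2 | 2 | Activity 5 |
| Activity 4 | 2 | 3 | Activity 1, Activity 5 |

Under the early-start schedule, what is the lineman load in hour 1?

8

At early start, hour 1 has: Activity 1, Activity 2, Activity 5.
Demand: 2 + 3 + 3 = 8.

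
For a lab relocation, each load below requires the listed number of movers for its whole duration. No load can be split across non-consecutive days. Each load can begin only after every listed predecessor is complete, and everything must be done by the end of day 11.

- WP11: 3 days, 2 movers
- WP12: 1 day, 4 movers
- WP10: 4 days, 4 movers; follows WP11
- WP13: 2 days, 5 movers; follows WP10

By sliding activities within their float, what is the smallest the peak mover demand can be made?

5

Early-start (WP11@1, WP12@1, WP10@4, WP13@8) gives peak 6: d1:6  d2:2  d3:2  d4:4  d5:4  d6:4  d7:4  d8:5  d9:5  d10:0  d11:0.
Shift WP12→4, WP10→5, WP13→9.
Schedule WP11@1, WP12@4, WP10@5, WP13@9: d1:2  d2:2  d3:2  d4:4  d5:4  d6:4  d7:4  d8:4  d9:5  d10:5  d11:0 — peak 5.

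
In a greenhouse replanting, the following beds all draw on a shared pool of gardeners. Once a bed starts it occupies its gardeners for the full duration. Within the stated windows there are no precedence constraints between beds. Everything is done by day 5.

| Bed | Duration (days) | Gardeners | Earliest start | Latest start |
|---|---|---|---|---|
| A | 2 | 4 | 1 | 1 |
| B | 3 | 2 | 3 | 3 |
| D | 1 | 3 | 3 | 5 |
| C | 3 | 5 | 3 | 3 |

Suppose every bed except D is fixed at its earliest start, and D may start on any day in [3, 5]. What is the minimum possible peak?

10

D@3: d1:4  d2:4  d3:10  d4:7  d5:7 → peak 10
D@4: d1:4  d2:4  d3:7  d4:10  d5:7 → peak 10
D@5: d1:4  d2:4  d3:7  d4:7  d5:10 → peak 10
Best is D@3, peak 10.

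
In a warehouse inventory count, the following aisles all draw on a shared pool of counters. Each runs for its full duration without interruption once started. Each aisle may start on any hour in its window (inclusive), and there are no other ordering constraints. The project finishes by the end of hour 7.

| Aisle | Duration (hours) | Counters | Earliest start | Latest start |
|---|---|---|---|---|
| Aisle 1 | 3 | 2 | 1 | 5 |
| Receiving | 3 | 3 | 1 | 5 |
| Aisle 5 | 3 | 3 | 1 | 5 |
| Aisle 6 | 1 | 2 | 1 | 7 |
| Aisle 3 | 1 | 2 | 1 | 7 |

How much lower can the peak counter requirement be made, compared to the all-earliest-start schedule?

7

Early-start peak: h1:12  h2:8  h3:8  h4:0  h5:0  h6:0  h7:0 ⇒ 12.
Leveled (Aisle 1@1, Receiving@1, Aisle 5@4, Aisle 6@4, Aisle 3@5): h1:5  h2:5  h3:5  h4:5  h5:5  h6:3  h7:0 ⇒ 5.
Reduction 12 − 5 = 7.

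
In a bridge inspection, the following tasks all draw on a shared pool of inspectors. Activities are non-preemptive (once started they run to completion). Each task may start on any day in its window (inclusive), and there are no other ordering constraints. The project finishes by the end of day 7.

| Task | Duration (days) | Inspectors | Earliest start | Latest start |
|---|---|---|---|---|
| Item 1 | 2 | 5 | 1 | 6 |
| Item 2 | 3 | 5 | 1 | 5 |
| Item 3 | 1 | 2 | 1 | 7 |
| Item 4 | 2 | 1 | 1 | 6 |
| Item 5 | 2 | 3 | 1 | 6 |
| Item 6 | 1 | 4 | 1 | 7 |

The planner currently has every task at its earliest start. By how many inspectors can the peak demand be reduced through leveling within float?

13

Early-start peak: d1:20  d2:14  d3:5  d4:0  d5:0  d6:0  d7:0 ⇒ 20.
Leveled (Item 1@1, Item 2@3, Item 3@1, Item 4@2, Item 5@6, Item 6@6): d1:7  d2:6  d3:6  d4:5  d5:5  d6:7  d7:3 ⇒ 7.
Reduction 20 − 7 = 13.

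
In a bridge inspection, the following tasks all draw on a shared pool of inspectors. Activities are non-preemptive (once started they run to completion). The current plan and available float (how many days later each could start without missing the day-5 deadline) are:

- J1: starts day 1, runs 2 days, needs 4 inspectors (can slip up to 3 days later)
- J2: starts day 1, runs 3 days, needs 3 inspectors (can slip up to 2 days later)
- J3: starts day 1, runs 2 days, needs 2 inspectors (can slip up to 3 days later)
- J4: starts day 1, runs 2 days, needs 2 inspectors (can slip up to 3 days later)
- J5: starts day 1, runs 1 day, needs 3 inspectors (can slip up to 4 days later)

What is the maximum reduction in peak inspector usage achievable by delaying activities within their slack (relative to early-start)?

8

Early-start peak: d1:14  d2:11  d3:3  d4:0  d5:0 ⇒ 14.
Leveled (J1@1, J2@3, J3@1, J4@3, J5@5): d1:6  d2:6  d3:5  d4:5  d5:6 ⇒ 6.
Reduction 14 − 6 = 8.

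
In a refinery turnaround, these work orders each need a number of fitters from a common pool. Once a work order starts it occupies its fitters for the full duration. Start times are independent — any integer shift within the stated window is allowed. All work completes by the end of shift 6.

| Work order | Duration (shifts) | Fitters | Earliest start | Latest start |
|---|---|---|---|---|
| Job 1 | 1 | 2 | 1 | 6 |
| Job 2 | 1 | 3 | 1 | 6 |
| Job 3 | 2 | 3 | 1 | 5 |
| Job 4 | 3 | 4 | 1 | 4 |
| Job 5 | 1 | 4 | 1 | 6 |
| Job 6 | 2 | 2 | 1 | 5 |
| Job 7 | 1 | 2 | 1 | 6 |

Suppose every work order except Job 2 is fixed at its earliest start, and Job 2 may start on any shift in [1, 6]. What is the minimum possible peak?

Job 2@1: s1:20  s2:9  s3:4  s4:0  s5:0  s6:0 → peak 20
Job 2@2: s1:17  s2:12  s3:4  s4:0  s5:0  s6:0 → peak 17
Job 2@3: s1:17  s2:9  s3:7  s4:0  s5:0  s6:0 → peak 17
Job 2@4: s1:17  s2:9  s3:4  s4:3  s5:0  s6:0 → peak 17
Job 2@5: s1:17  s2:9  s3:4  s4:0  s5:3  s6:0 → peak 17
Job 2@6: s1:17  s2:9  s3:4  s4:0  s5:0  s6:3 → peak 17
Best is Job 2@2, peak 17.

17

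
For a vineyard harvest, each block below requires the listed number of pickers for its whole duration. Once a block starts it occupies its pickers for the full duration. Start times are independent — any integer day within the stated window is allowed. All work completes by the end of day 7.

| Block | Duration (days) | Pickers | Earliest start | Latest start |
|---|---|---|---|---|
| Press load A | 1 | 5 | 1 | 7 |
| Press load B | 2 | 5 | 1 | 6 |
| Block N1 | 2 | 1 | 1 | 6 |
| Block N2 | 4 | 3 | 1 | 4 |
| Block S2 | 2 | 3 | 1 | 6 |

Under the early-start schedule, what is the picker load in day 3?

At early start, day 3 has: Block N2.
Demand: 3 = 3.

3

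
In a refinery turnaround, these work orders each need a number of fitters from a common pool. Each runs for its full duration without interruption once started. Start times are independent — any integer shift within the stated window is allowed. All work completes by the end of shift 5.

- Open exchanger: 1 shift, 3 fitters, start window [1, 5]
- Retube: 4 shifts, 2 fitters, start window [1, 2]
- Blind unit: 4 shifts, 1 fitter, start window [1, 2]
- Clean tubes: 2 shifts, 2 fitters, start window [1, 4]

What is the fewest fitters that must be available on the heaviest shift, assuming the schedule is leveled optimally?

5

Early-start (Open exchanger@1, Retube@1, Blind unit@1, Clean tubes@1) gives peak 8: s1:8  s2:5  s3:3  s4:3  s5:0.
Shift Blind unit→2, Clean tubes→2.
Schedule Open exchanger@1, Retube@1, Blind unit@2, Clean tubes@2: s1:5  s2:5  s3:5  s4:3  s5:1 — peak 5.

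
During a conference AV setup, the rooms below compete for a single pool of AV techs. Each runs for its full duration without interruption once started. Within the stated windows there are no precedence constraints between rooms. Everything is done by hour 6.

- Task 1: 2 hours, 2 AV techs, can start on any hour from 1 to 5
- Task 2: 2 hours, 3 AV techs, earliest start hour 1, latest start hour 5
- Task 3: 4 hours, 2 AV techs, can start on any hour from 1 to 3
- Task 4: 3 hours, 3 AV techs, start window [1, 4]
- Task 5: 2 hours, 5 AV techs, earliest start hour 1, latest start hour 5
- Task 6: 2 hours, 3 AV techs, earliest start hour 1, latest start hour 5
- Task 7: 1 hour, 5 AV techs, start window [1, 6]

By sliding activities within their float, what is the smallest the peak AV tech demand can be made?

9

Early-start (Task 1@1, Task 2@1, Task 3@1, Task 4@1, Task 5@1, Task 6@1, Task 7@1) gives peak 23: h1:23  h2:18  h3:5  h4:2  h5:0  h6:0.
Shift Task 2→2, Task 4→4, Task 5→5, Task 6→3.
Schedule Task 1@1, Task 2@2, Task 3@1, Task 4@4, Task 5@5, Task 6@3, Task 7@1: h1:9  h2:7  h3:8  h4:8  h5:8  h6:8 — peak 9.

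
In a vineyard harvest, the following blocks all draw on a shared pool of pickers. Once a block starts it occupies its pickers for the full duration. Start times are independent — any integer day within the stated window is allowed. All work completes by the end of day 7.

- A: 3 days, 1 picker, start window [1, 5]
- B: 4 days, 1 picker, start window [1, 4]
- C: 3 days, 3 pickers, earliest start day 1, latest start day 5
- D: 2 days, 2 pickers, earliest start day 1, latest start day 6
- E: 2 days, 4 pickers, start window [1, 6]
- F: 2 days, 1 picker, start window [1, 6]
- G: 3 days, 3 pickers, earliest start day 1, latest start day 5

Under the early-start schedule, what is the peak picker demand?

Early-start schedule: A@1, B@1, C@1, D@1, E@1, F@1, G@1.
Load per day: day 1: 15, day 2: 15, day 3: 8, day 4: 1, day 5: 0, day 6: 0, day 7: 0.
Peak is 15.

15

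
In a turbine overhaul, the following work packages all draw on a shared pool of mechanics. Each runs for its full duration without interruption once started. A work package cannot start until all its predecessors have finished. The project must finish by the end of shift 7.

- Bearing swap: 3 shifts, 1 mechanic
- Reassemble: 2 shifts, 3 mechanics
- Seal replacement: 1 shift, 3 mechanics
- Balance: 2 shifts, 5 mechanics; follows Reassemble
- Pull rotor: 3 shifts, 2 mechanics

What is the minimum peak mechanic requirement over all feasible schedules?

Early-start (Bearing swap@1, Reassemble@1, Seal replacement@1, Balance@3, Pull rotor@1) gives peak 9: s1:9  s2:6  s3:8  s4:5  s5:0  s6:0  s7:0.
Shift Seal replacement→4, Balance→6, Pull rotor→3.
Schedule Bearing swap@1, Reassemble@1, Seal replacement@4, Balance@6, Pull rotor@3: s1:4  s2:4  s3:3  s4:5  s5:2  s6:5  s7:5 — peak 5.

5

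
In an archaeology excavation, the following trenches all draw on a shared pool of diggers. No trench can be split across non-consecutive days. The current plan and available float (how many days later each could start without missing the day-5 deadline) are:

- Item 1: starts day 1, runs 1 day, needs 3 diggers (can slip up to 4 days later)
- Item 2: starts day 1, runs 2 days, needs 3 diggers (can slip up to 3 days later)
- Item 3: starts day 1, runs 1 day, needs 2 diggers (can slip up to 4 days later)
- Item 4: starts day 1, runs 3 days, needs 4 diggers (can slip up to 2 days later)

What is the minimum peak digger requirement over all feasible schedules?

6

Early-start (Item 1@1, Item 2@1, Item 3@1, Item 4@1) gives peak 12: d1:12  d2:7  d3:4  d4:0  d5:0.
Shift Item 3→2, Item 4→3.
Schedule Item 1@1, Item 2@1, Item 3@2, Item 4@3: d1:6  d2:5  d3:4  d4:4  d5:4 — peak 6.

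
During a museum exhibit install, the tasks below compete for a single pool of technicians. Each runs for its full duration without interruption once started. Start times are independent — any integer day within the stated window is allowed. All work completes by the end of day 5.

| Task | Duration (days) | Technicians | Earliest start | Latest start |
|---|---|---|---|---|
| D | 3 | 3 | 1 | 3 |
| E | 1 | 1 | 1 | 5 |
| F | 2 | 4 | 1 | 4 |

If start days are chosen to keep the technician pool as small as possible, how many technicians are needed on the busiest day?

Early-start (D@1, E@1, F@1) gives peak 8: d1:8  d2:7  d3:3  d4:0  d5:0.
Shift F→4.
Schedule D@1, E@1, F@4: d1:4  d2:3  d3:3  d4:4  d5:4 — peak 4.
Total technician-days = 18 over 5 days ⇒ peak ≥ ⌈18/5⌉ = 4, so 4 is optimal.

4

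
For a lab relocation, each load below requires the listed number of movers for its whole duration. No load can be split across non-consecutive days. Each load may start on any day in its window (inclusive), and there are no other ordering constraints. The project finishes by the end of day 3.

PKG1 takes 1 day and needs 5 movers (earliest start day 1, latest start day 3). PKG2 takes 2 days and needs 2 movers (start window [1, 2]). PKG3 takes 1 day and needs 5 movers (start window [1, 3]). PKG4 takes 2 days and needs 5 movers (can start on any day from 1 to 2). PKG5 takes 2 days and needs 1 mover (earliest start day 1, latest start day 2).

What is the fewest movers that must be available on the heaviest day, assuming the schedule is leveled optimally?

10

Early-start (PKG1@1, PKG2@1, PKG3@1, PKG4@1, PKG5@1) gives peak 18: d1:18  d2:8  d3:0.
Shift PKG3→3, PKG4→2.
Schedule PKG1@1, PKG2@1, PKG3@3, PKG4@2, PKG5@1: d1:8  d2:8  d3:10 — peak 10.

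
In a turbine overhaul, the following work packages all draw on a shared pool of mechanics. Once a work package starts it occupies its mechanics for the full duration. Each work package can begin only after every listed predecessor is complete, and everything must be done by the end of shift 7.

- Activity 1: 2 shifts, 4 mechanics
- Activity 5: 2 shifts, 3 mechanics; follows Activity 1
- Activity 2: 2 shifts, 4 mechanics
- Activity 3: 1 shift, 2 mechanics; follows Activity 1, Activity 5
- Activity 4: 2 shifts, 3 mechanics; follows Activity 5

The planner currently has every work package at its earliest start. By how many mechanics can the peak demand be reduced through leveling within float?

Early-start peak: s1:8  s2:8  s3:3  s4:3  s5:5  s6:3  s7:0 ⇒ 8.
Leveled (Activity 1@1, Activity 5@3, Activity 2@3, Activity 3@5, Activity 4@5): s1:4  s2:4  s3:7  s4:7  s5:5  s6:3  s7:0 ⇒ 7.
Reduction 8 − 7 = 1.

1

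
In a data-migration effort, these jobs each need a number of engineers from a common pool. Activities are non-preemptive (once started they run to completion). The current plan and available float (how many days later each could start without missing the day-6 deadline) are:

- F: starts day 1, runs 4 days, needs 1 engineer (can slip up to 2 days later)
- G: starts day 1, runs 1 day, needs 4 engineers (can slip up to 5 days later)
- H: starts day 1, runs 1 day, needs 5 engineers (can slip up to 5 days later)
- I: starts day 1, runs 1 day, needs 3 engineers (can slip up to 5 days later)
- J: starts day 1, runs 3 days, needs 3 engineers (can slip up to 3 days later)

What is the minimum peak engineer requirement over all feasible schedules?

5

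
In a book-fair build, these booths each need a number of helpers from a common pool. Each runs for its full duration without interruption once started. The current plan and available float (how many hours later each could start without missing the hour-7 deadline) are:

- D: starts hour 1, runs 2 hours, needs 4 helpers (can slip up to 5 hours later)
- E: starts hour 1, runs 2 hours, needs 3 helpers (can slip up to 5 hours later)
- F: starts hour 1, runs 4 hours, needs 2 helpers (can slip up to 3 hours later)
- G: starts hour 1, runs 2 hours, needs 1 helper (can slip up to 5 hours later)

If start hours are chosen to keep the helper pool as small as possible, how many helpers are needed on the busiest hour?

5

Early-start (D@1, E@1, F@1, G@1) gives peak 10: h1:10  h2:10  h3:2  h4:2  h5:0  h6:0  h7:0.
Shift E→3, F→3.
Schedule D@1, E@3, F@3, G@1: h1:5  h2:5  h3:5  h4:5  h5:2  h6:2  h7:0 — peak 5.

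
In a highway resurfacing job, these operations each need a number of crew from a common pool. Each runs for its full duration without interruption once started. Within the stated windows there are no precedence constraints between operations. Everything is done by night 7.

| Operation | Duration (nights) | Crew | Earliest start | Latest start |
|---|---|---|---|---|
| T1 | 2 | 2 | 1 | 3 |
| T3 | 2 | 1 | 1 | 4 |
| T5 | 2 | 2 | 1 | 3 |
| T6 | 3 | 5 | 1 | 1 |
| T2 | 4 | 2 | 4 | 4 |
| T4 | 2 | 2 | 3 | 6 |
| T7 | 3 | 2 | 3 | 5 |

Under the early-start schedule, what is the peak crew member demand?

10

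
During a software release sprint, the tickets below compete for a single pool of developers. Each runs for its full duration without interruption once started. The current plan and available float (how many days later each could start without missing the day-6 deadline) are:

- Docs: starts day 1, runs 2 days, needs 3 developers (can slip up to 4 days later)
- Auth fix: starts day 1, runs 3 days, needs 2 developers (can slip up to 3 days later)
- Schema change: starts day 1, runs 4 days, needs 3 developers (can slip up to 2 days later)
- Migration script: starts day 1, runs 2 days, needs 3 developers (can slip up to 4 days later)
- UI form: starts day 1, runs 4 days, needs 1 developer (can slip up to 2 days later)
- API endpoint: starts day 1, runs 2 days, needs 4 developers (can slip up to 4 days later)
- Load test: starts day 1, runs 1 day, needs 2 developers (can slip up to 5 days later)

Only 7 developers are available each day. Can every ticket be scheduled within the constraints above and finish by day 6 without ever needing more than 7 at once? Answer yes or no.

no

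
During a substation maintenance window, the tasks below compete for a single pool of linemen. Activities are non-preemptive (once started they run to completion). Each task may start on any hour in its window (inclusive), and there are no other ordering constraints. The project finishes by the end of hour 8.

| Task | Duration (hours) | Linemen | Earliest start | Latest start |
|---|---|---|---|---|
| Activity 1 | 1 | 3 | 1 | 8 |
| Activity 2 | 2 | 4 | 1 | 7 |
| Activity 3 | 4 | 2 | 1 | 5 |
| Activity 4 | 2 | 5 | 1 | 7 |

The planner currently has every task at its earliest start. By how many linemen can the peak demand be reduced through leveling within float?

9

Early-start peak: h1:14  h2:11  h3:2  h4:2  h5:0  h6:0  h7:0  h8:0 ⇒ 14.
Leveled (Activity 1@1, Activity 2@5, Activity 3@1, Activity 4@7): h1:5  h2:2  h3:2  h4:2  h5:4  h6:4  h7:5  h8:5 ⇒ 5.
Reduction 14 − 5 = 9.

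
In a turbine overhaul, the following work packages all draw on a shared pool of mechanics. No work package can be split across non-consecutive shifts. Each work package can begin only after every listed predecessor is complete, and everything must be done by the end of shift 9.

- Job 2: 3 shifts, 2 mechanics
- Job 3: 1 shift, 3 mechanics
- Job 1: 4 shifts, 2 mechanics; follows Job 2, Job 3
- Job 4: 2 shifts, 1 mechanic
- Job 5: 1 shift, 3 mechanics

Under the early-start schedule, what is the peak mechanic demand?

Early-start schedule: Job 2@1, Job 3@1, Job 1@4, Job 4@1, Job 5@1.
Load per shift: shift 1: 9, shift 2: 3, shift 3: 2, shift 4: 2, shift 5: 2, shift 6: 2, shift 7: 2, shift 8: 0, shift 9: 0.
Peak is 9.

9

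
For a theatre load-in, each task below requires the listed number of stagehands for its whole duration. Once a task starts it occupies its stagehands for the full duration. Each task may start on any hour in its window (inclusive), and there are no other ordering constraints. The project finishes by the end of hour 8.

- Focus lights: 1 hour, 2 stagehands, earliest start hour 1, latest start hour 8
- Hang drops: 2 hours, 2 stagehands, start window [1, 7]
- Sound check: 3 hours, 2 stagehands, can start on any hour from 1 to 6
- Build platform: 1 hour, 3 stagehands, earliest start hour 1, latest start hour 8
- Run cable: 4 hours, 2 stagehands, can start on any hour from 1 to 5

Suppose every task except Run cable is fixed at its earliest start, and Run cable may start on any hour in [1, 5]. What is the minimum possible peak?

Run cable@1: h1:11  h2:6  h3:4  h4:2  h5:0  h6:0  h7:0  h8:0 → peak 11
Run cable@2: h1:9  h2:6  h3:4  h4:2  h5:2  h6:0  h7:0  h8:0 → peak 9
Run cable@3: h1:9  h2:4  h3:4  h4:2  h5:2  h6:2  h7:0  h8:0 → peak 9
Run cable@4: h1:9  h2:4  h3:2  h4:2  h5:2  h6:2  h7:2  h8:0 → peak 9
Run cable@5: h1:9  h2:4  h3:2  h4:0  h5:2  h6:2  h7:2  h8:2 → peak 9
Best is Run cable@2, peak 9.

9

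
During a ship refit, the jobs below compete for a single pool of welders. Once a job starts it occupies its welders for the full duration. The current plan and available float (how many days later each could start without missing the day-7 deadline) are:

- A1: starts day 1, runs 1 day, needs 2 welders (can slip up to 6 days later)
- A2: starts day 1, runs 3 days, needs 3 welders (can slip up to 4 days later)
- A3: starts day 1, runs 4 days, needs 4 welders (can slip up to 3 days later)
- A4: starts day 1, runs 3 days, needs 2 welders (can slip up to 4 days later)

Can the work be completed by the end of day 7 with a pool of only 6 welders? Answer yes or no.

yes

Schedule A1@1, A2@1, A3@4, A4@2: d1:5  d2:5  d3:5  d4:6  d5:4  d6:4  d7:4 — peak 6 ≤ 6.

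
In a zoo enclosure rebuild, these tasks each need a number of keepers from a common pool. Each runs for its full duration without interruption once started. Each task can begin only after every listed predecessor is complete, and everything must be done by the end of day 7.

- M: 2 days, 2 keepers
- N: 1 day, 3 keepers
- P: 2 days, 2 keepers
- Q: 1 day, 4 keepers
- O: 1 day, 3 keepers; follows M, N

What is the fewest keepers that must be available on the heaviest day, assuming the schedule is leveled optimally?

4

Early-start (M@1, N@1, P@1, Q@1, O@3) gives peak 11: d1:11  d2:4  d3:3  d4:0  d5:0  d6:0  d7:0.
Shift N→3, Q→4, O→5.
Schedule M@1, N@3, P@1, Q@4, O@5: d1:4  d2:4  d3:3  d4:4  d5:3  d6:0  d7:0 — peak 4.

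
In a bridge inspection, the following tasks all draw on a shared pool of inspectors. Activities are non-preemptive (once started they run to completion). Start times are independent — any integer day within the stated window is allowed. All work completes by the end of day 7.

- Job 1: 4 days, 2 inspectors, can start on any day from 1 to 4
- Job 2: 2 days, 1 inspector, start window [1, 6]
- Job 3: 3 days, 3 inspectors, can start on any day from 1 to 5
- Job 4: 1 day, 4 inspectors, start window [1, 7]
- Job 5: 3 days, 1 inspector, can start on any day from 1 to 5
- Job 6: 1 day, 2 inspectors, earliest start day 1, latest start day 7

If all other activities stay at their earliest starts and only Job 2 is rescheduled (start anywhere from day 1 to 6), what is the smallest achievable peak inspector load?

12

Job 2@1: d1:13  d2:7  d3:6  d4:2  d5:0  d6:0  d7:0 → peak 13
Job 2@2: d1:12  d2:7  d3:7  d4:2  d5:0  d6:0  d7:0 → peak 12
Job 2@3: d1:12  d2:6  d3:7  d4:3  d5:0  d6:0  d7:0 → peak 12
Job 2@4: d1:12  d2:6  d3:6  d4:3  d5:1  d6:0  d7:0 → peak 12
Job 2@5: d1:12  d2:6  d3:6  d4:2  d5:1  d6:1  d7:0 → peak 12
Job 2@6: d1:12  d2:6  d3:6  d4:2  d5:0  d6:1  d7:1 → peak 12
Best is Job 2@2, peak 12.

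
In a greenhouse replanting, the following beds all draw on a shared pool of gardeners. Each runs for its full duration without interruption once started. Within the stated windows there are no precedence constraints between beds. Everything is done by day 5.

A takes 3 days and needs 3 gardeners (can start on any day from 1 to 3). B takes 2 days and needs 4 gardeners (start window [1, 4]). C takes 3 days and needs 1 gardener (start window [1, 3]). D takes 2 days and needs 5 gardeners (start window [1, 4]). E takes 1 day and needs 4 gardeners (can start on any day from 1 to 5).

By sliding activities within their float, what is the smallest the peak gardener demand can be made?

8

Early-start (A@1, B@1, C@1, D@1, E@1) gives peak 17: d1:17  d2:13  d3:4  d4:0  d5:0.
Shift D→4, E→3.
Schedule A@1, B@1, C@1, D@4, E@3: d1:8  d2:8  d3:8  d4:5  d5:5 — peak 8.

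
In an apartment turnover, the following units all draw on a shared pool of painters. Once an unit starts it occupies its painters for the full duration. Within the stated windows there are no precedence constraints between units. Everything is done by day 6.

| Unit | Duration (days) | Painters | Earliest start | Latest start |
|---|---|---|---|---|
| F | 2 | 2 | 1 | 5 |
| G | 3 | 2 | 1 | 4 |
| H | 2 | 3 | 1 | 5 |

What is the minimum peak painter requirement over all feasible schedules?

Early-start (F@1, G@1, H@1) gives peak 7: d1:7  d2:7  d3:2  d4:0  d5:0  d6:0.
Shift H→4.
Schedule F@1, G@1, H@4: d1:4  d2:4  d3:2  d4:3  d5:3  d6:0 — peak 4.

4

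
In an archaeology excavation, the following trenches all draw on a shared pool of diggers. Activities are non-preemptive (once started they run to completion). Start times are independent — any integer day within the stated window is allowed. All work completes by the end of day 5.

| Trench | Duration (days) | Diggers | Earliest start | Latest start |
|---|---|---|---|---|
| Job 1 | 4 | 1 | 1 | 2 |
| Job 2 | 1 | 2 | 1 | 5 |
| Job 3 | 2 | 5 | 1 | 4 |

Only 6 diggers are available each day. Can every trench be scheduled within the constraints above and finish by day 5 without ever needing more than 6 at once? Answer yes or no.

Schedule Job 1@1, Job 2@1, Job 3@2: d1:3  d2:6  d3:6  d4:1  d5:0 — peak 6 ≤ 6.

yes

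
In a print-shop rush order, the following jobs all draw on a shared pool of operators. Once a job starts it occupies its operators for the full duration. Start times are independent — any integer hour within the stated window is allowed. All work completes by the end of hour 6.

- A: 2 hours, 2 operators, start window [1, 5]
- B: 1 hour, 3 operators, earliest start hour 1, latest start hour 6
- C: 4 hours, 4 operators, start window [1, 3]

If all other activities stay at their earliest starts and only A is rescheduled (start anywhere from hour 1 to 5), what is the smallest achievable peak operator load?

7

A@1: h1:9  h2:6  h3:4  h4:4  h5:0  h6:0 → peak 9
A@2: h1:7  h2:6  h3:6  h4:4  h5:0  h6:0 → peak 7
A@3: h1:7  h2:4  h3:6  h4:6  h5:0  h6:0 → peak 7
A@4: h1:7  h2:4  h3:4  h4:6  h5:2  h6:0 → peak 7
A@5: h1:7  h2:4  h3:4  h4:4  h5:2  h6:2 → peak 7
Best is A@2, peak 7.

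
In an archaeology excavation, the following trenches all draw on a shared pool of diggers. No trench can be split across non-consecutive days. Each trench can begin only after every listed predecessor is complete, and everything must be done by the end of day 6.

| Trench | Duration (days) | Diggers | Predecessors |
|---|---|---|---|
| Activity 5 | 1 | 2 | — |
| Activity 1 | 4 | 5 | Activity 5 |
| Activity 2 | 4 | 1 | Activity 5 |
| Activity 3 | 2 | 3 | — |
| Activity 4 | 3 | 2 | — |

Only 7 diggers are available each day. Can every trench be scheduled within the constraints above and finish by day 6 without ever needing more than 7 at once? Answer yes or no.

no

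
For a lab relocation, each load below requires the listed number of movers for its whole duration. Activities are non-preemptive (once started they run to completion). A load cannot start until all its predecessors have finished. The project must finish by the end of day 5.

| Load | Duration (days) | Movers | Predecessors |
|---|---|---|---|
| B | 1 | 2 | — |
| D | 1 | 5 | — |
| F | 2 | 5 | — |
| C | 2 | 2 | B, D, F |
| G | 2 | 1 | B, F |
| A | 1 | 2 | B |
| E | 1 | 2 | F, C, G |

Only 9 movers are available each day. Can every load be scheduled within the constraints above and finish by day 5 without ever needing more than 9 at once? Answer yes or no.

The minimum achievable peak is 10; 9 < 10, so no feasible schedule stays within the cap.

no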